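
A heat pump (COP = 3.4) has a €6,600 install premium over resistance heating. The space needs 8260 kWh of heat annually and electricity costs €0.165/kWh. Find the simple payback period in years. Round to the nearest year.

7 years

Resistance: 8260 kWh × €0.165 = €1,362.90/yr
Heat pump: 8260 / 3.4 = 2429 kWh in → × €0.165 = €400.85/yr
Annual savings = €962.05
Payback = €6,600 / €962.05 = 6.86 years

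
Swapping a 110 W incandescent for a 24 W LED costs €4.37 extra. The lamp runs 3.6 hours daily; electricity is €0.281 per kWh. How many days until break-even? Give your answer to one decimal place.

Power saved = 110 − 24 = 86 W
Daily energy saved = 86 W × 3.6 h = 309.6 Wh = 0.3096 kWh
Daily savings = 0.3096 × €0.281 = €0.0870
Payback = €4.37 / €0.0870 per day = 50.23 days

50.2 days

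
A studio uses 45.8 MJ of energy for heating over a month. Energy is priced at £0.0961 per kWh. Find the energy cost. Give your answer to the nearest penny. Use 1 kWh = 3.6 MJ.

45.8 MJ × (0.27778 kWh/MJ) = 12.72 kWh
Cost = 12.72 kWh × £0.0961/kWh = £1.22

£1.22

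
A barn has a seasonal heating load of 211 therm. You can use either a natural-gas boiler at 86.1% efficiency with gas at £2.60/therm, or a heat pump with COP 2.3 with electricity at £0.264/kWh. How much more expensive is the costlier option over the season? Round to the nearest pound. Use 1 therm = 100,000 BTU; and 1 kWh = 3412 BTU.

£73

Heat load = 211 therm × 100,000 = 21,100,000 BTU
Gas: input = 21,100,000 / 0.861 = 24,506,388 BTU = 245.1 therm → 245.1 × £2.60 = £637.17
Heat pump: 21,100,000 BTU / 3412 = 6,184 kWh heat; / 2.3 = 2,689 kWh in → × £0.264 = £709.82
Difference = |£637.17 − £709.82| = £72.66 ≈ £73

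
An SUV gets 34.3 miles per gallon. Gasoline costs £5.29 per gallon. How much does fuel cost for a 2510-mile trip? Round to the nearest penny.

Fuel = 2510 mi / 34.3 mpg = 73.18 gal
Cost = 73.18 gal × £5.29/gal = £387.11

£387.11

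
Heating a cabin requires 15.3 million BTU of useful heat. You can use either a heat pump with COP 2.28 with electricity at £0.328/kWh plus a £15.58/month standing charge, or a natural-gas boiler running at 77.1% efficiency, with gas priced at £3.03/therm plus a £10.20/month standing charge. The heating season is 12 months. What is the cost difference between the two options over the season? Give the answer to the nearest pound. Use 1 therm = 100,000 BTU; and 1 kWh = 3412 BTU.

Heat load = 15.3 × 10⁶ BTU = 15,300,000 BTU
Gas: input = 15,300,000 / 0.771 = 19,844,358 BTU = 198.4 therm → 198.4 × £3.03 = £601.28; + 12 × £10.20 standing = £723.68
Heat pump: 15,300,000 BTU / 3412 = 4,484 kWh heat; / 2.28 = 1,967 kWh in → × £0.328 = £645.09; + 12 × £15.58 standing = £832.05
Difference = |£723.68 − £832.05| = £108.37 ≈ £108

£108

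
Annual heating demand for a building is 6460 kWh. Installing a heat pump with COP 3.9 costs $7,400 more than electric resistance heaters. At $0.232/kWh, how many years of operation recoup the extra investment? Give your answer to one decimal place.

Resistance: 6460 kWh × $0.232 = $1,498.72/yr
Heat pump: 6460 / 3.9 = 1656 kWh in → × $0.232 = $384.29/yr
Annual savings = $1,114.43
Payback = $7,400 / $1,114.43 = 6.64 years

6.6 years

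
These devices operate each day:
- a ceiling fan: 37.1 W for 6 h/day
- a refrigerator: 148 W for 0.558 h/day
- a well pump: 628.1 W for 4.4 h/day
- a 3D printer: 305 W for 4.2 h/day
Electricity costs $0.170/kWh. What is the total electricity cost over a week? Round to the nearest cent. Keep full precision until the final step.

$5.18

ceiling fan: 37.1 W × 6 h × 7 d = 1,558 Wh = 1.558 kWh
refrigerator: 148 W × 0.558 h × 7 d = 578 Wh = 0.5781 kWh
well pump: 628.1 W × 4.4 h × 7 d = 19,345 Wh = 19.35 kWh
3D printer: 305 W × 4.2 h × 7 d = 8,967 Wh = 8.967 kWh
Total energy = 1.558 + 0.5781 + 19.35 + 8.967 = 30.45 kWh
Cost = 30.45 kWh × $0.170 = $5.18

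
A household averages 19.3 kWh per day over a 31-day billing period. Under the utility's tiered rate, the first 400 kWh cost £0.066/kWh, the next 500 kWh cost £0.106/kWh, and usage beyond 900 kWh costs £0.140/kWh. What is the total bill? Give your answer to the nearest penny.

£47.42

Usage = 19.3 kWh/day × 31 days = 598.3 kWh
First 400 kWh × £0.066 = £26.40
Next 198.3 kWh × £0.106 = £21.02
Remaining tier: 0 kWh (not reached)
Total = £47.42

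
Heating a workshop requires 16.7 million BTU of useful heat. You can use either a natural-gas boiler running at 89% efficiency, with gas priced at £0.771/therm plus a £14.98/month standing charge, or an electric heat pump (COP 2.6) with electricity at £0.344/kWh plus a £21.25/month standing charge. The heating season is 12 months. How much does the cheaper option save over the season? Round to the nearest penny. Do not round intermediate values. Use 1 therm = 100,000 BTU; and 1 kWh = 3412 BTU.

Heat load = 16.7 × 10⁶ BTU = 16,700,000 BTU
Gas: input = 16,700,000 / 0.89 = 18,764,045 BTU = 187.6 therm → 187.6 × £0.771 = £144.67; + 12 × £14.98 standing = £324.43
Heat pump: 16,700,000 BTU / 3412 = 4,894 kWh heat; / 2.6 = 1,882 kWh in → × £0.344 = £647.58; + 12 × £21.25 standing = £902.58
Difference = |£324.43 − £902.58| = £578.15

£578.15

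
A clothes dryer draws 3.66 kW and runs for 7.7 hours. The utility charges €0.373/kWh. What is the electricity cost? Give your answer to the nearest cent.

€10.51

Energy = 3660 W × 7.7 h = 28,182 Wh = 28.18 kWh
Cost = 28.18 kWh × €0.373/kWh = €10.51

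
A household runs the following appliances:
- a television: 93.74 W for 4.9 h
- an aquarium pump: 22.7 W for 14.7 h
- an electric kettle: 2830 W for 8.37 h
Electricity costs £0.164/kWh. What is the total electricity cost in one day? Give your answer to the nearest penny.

£4.01

television: 93.74 W × 4.9 h = 459 Wh = 0.4593 kWh
aquarium pump: 22.7 W × 14.7 h = 334 Wh = 0.3337 kWh
electric kettle: 2830 W × 8.37 h = 23,687 Wh = 23.69 kWh
Total energy = 0.4593 + 0.3337 + 23.69 = 24.48 kWh
Cost = 24.48 kWh × £0.164 = £4.01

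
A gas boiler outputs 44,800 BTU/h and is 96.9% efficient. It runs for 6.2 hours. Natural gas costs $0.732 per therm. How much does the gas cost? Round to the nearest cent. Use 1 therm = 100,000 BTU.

$2.10

Heat delivered = 44,800 BTU/h × 6.2 h = 277,760 BTU
Gas input = 277,760 / 0.969 = 286,646 BTU
= 286,646 / 100,000 = 2.866 therm
Cost = 2.866 × $0.732/therm = $2.10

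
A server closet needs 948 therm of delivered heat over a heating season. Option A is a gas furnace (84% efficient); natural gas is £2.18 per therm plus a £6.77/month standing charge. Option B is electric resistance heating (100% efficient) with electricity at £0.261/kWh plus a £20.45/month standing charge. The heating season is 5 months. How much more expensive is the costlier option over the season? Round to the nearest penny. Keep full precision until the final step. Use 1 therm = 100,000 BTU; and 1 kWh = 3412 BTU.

Heat load = 948 therm × 100,000 = 94,800,000 BTU
Gas: input = 94,800,000 / 0.84 = 112,857,143 BTU = 1,129 therm → 1,129 × £2.18 = £2,460.29; + 5 × £6.77 standing = £2,494.14
Electric: 94,800,000 BTU / 3412 = 27,780 kWh → × £0.261 = £7,251.70; + 5 × £20.45 standing = £7,353.95
Difference = |£2,494.14 − £7,353.95| = £4,859.81

£4859.81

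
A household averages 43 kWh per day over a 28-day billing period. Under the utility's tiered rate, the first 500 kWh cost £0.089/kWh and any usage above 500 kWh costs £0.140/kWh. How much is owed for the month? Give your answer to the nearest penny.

Usage = 43 kWh/day × 28 days = 1204 kWh
First 500 kWh × £0.089 = £44.50
Remaining 704 kWh × £0.140 = £98.56
Total = £143.06

£143.06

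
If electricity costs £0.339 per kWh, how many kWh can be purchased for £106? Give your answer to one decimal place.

312.7 kWh

£106 / £0.339 per kWh = 312.7 kWh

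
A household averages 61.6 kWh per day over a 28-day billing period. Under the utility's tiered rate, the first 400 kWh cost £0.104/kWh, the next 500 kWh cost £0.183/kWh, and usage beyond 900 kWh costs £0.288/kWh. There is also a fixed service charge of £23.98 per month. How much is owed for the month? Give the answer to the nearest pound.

£395

Usage = 61.6 kWh/day × 28 days = 1724.8 kWh
First 400 kWh × £0.104 = £41.60
Next 500 kWh × £0.183 = £91.50
Remaining 824.8 kWh × £0.288 = £237.54
Energy charge = £370.64; + service £23.98 = £394.62 ≈ £395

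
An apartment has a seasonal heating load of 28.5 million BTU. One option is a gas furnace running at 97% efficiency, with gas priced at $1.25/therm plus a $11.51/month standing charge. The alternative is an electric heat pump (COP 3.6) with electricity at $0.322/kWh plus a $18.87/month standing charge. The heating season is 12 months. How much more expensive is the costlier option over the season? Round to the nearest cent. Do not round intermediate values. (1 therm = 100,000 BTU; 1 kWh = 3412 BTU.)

$468.17

Heat load = 28.5 × 10⁶ BTU = 28,500,000 BTU
Gas: input = 28,500,000 / 0.97 = 29,381,443 BTU = 293.8 therm → 293.8 × $1.25 = $367.27; + 12 × $11.51 standing = $505.39
Heat pump: 28,500,000 BTU / 3412 = 8,353 kWh heat; / 3.6 = 2,320 kWh in → × $0.322 = $747.12; + 12 × $18.87 standing = $973.56
Difference = |$505.39 − $973.56| = $468.17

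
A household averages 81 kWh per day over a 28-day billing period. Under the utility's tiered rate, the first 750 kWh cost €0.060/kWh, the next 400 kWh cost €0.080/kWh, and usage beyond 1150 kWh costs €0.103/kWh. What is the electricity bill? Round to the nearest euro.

€192

Usage = 81 kWh/day × 28 days = 2268 kWh
First 750 kWh × €0.060 = €45.00
Next 400 kWh × €0.080 = €32.00
Remaining 1118 kWh × €0.103 = €115.15
Total = €192.15 ≈ €192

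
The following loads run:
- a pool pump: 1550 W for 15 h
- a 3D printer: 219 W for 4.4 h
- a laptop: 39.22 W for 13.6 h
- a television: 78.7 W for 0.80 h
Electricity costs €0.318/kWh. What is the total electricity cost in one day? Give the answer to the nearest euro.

pool pump: 1550 W × 15 h = 23,250 Wh = 23.25 kWh
3D printer: 219 W × 4.4 h = 964 Wh = 0.9636 kWh
laptop: 39.22 W × 13.6 h = 533 Wh = 0.5334 kWh
television: 78.7 W × 0.80 h = 63 Wh = 0.06296 kWh
Total energy = 23.25 + 0.9636 + 0.5334 + 0.06296 = 24.81 kWh
Cost = 24.81 kWh × €0.318 = €7.89 ≈ €8

€8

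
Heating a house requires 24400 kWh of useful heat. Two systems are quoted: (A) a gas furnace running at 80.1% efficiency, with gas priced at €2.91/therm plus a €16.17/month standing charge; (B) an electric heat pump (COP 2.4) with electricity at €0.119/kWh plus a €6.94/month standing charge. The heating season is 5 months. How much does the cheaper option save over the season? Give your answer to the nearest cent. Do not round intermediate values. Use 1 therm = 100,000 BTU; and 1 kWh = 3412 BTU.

€1860.86

Heat load = 24400 kWh × 3412 = 83,252,800 BTU
Gas: input = 83,252,800 / 0.801 = 103,936,080 BTU = 1,039 therm → 1,039 × €2.91 = €3,024.54; + 5 × €16.17 standing = €3,105.39
Heat pump: 83,252,800 BTU / 3412 = 24,400 kWh heat; / 2.4 = 10,170 kWh in → × €0.119 = €1,209.83; + 5 × €6.94 standing = €1,244.53
Difference = |€3,105.39 − €1,244.53| = €1,860.86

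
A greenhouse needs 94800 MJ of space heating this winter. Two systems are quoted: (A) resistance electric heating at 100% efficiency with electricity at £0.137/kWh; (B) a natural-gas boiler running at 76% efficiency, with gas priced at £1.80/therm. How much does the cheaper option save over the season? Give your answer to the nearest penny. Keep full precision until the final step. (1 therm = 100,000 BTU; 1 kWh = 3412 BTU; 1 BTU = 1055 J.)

£1479.80

Heat load = 94800 MJ = 94,800,000,000 J / 1055 = 89,857,820 BTU
Gas: input = 89,857,820 / 0.76 = 118,233,974 BTU = 1,182 therm → 1,182 × £1.80 = £2,128.21
Electric: 89,857,820 BTU / 3412 = 26,340 kWh → × £0.137 = £3,608.01
Difference = |£2,128.21 − £3,608.01| = £1,479.80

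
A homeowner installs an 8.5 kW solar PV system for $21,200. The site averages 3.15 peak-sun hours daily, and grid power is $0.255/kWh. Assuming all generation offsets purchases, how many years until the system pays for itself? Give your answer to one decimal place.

Daily generation = 8.5 kW × 3.15 h = 26.77 kWh
Annual generation = 26.77 × 365 = 9772.9 kWh
Annual savings = 9772.9 × $0.255 = $2,492.08
Payback = $21,200 / $2,492.08 = 8.51 years

8.5 years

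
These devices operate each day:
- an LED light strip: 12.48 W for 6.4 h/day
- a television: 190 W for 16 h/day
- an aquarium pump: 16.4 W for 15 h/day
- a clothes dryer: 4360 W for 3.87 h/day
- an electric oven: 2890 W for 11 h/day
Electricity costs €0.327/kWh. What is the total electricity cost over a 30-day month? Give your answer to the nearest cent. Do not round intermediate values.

€510.41

LED light strip: 12.48 W × 6.4 h × 30 d = 2,396 Wh = 2.396 kWh
television: 190 W × 16 h × 30 d = 91,200 Wh = 91.2 kWh
aquarium pump: 16.4 W × 15 h × 30 d = 7,380 Wh = 7.38 kWh
clothes dryer: 4360 W × 3.87 h × 30 d = 506,196 Wh = 506.2 kWh
electric oven: 2890 W × 11 h × 30 d = 953,700 Wh = 953.7 kWh
Total energy = 2.396 + 91.2 + 7.38 + 506.2 + 953.7 = 1,561 kWh
Cost = 1,561 kWh × €0.327 = €510.41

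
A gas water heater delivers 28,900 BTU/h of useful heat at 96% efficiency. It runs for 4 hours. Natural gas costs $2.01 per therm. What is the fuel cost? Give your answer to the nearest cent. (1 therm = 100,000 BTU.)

$2.42

Heat delivered = 28,900 BTU/h × 4 h = 115,600 BTU
Gas input = 115,600 / 0.96 = 120,417 BTU
= 120,417 / 100,000 = 1.204 therm
Cost = 1.204 × $2.01/therm = $2.42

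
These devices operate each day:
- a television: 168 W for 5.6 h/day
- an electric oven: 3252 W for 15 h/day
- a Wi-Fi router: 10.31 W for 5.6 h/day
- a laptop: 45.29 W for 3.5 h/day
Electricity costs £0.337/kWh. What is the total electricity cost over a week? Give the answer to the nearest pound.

£118

television: 168 W × 5.6 h × 7 d = 6,586 Wh = 6.586 kWh
electric oven: 3252 W × 15 h × 7 d = 341,460 Wh = 341.5 kWh
Wi-Fi router: 10.31 W × 5.6 h × 7 d = 404 Wh = 0.4042 kWh
laptop: 45.29 W × 3.5 h × 7 d = 1,110 Wh = 1.11 kWh
Total energy = 6.586 + 341.5 + 0.4042 + 1.11 = 349.6 kWh
Cost = 349.6 kWh × £0.337 = £117.80 ≈ £118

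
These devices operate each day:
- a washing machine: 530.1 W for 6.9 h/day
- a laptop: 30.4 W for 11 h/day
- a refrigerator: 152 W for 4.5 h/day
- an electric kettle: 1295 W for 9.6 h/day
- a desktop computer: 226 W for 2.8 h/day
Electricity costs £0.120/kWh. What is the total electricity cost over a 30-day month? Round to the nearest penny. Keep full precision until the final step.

washing machine: 530.1 W × 6.9 h × 30 d = 109,731 Wh = 109.7 kWh
laptop: 30.4 W × 11 h × 30 d = 10,032 Wh = 10.03 kWh
refrigerator: 152 W × 4.5 h × 30 d = 20,520 Wh = 20.52 kWh
electric kettle: 1295 W × 9.6 h × 30 d = 372,960 Wh = 373 kWh
desktop computer: 226 W × 2.8 h × 30 d = 18,984 Wh = 18.98 kWh
Total energy = 109.7 + 10.03 + 20.52 + 373 + 18.98 = 532.2 kWh
Cost = 532.2 kWh × £0.120 = £63.87

£63.87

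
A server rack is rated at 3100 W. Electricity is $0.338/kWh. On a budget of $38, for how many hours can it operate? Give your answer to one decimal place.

Energy budget = $38 / $0.338 per kWh = 112.4 kWh = 112,426 Wh
Runtime = 112,426 Wh / 3100 W = 36.27 h

36.3 h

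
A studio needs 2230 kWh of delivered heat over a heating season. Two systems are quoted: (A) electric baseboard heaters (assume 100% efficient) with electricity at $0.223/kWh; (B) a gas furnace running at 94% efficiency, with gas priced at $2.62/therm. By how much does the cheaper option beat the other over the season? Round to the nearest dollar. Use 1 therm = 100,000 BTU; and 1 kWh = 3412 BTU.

Heat load = 2230 kWh × 3412 = 7,608,760 BTU
Gas: input = 7,608,760 / 0.94 = 8,094,426 BTU = 80.94 therm → 80.94 × $2.62 = $212.07
Electric: 7,608,760 BTU / 3412 = 2,230 kWh → × $0.223 = $497.29
Difference = |$212.07 − $497.29| = $285.22 ≈ $285

$285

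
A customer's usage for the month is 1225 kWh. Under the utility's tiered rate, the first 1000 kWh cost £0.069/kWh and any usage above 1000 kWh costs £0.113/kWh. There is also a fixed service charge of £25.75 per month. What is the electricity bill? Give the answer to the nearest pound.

First 1000 kWh × £0.069 = £69.00
Remaining 225 kWh × £0.113 = £25.43
Energy charge = £94.42; + service £25.75 = £120.17 ≈ £120

£120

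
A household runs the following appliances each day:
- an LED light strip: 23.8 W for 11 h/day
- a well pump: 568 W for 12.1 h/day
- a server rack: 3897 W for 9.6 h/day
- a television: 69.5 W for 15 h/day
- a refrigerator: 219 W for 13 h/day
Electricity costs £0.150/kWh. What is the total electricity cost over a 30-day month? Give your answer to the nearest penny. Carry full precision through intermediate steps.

£217.96

LED light strip: 23.8 W × 11 h × 30 d = 7,854 Wh = 7.854 kWh
well pump: 568 W × 12.1 h × 30 d = 206,184 Wh = 206.2 kWh
server rack: 3897 W × 9.6 h × 30 d = 1,122,336 Wh = 1,122 kWh
television: 69.5 W × 15 h × 30 d = 31,275 Wh = 31.27 kWh
refrigerator: 219 W × 13 h × 30 d = 85,410 Wh = 85.41 kWh
Total energy = 7.854 + 206.2 + 1,122 + 31.27 + 85.41 = 1,453 kWh
Cost = 1,453 kWh × £0.150 = £217.96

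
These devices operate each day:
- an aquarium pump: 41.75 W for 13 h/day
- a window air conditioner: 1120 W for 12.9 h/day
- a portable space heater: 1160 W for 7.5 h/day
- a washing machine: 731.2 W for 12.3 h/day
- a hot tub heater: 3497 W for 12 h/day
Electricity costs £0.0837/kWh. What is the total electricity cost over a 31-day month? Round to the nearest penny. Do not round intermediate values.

£193.69

aquarium pump: 41.75 W × 13 h × 31 d = 16,825 Wh = 16.83 kWh
window air conditioner: 1120 W × 12.9 h × 31 d = 447,888 Wh = 447.9 kWh
portable space heater: 1160 W × 7.5 h × 31 d = 269,700 Wh = 269.7 kWh
washing machine: 731.2 W × 12.3 h × 31 d = 278,807 Wh = 278.8 kWh
hot tub heater: 3497 W × 12 h × 31 d = 1,300,884 Wh = 1,301 kWh
Total energy = 16.83 + 447.9 + 269.7 + 278.8 + 1,301 = 2,314 kWh
Cost = 2,314 kWh × £0.0837 = £193.69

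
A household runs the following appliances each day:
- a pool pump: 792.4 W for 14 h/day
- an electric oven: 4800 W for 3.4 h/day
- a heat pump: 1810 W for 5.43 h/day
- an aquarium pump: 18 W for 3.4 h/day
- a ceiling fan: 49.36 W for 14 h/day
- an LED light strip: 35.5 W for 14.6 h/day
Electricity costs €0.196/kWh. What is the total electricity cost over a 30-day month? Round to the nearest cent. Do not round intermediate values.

pool pump: 792.4 W × 14 h × 30 d = 332,808 Wh = 332.8 kWh
electric oven: 4800 W × 3.4 h × 30 d = 489,600 Wh = 489.6 kWh
heat pump: 1810 W × 5.43 h × 30 d = 294,849 Wh = 294.8 kWh
aquarium pump: 18 W × 3.4 h × 30 d = 1,836 Wh = 1.836 kWh
ceiling fan: 49.36 W × 14 h × 30 d = 20,731 Wh = 20.73 kWh
LED light strip: 35.5 W × 14.6 h × 30 d = 15,549 Wh = 15.55 kWh
Total energy = 332.8 + 489.6 + 294.8 + 1.836 + 20.73 + 15.55 = 1,155 kWh
Cost = 1,155 kWh × €0.196 = €226.45

€226.45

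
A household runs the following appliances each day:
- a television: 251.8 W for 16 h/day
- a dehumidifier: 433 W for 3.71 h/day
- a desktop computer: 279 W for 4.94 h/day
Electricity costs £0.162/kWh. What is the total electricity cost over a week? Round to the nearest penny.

television: 251.8 W × 16 h × 7 d = 28,202 Wh = 28.2 kWh
dehumidifier: 433 W × 3.71 h × 7 d = 11,245 Wh = 11.25 kWh
desktop computer: 279 W × 4.94 h × 7 d = 9,648 Wh = 9.648 kWh
Total energy = 28.2 + 11.25 + 9.648 = 49.09 kWh
Cost = 49.09 kWh × £0.162 = £7.95

£7.95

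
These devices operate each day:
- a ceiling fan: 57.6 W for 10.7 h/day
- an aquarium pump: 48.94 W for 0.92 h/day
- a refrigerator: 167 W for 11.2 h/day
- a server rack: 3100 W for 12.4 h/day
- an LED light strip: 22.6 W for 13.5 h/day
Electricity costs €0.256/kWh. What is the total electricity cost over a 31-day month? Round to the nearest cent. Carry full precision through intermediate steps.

ceiling fan: 57.6 W × 10.7 h × 31 d = 19,106 Wh = 19.11 kWh
aquarium pump: 48.94 W × 0.92 h × 31 d = 1,396 Wh = 1.396 kWh
refrigerator: 167 W × 11.2 h × 31 d = 57,982 Wh = 57.98 kWh
server rack: 3100 W × 12.4 h × 31 d = 1,191,640 Wh = 1,192 kWh
LED light strip: 22.6 W × 13.5 h × 31 d = 9,458 Wh = 9.458 kWh
Total energy = 19.11 + 1.396 + 57.98 + 1,192 + 9.458 = 1,280 kWh
Cost = 1,280 kWh × €0.256 = €327.57

€327.57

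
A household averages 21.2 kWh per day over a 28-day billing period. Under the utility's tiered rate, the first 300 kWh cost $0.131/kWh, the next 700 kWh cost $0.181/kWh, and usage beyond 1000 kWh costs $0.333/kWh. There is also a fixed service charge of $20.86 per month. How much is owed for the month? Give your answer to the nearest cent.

$113.30

Usage = 21.2 kWh/day × 28 days = 593.6 kWh
First 300 kWh × $0.131 = $39.30
Next 293.6 kWh × $0.181 = $53.14
Remaining tier: 0 kWh (not reached)
Energy charge = $92.44; + service $20.86 = $113.30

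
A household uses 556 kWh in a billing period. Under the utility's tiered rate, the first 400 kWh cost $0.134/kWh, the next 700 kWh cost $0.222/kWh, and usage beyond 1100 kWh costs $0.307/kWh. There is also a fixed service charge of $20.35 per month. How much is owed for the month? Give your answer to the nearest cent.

First 400 kWh × $0.134 = $53.60
Next 156 kWh × $0.222 = $34.63
Remaining tier: 0 kWh (not reached)
Energy charge = $88.23; + service $20.35 = $108.58

$108.58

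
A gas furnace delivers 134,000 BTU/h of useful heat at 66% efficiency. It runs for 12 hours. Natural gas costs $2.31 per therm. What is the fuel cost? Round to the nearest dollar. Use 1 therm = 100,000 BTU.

$56

Heat delivered = 134,000 BTU/h × 12 h = 1,608,000 BTU
Gas input = 1,608,000 / 0.66 = 2,436,364 BTU
= 2,436,364 / 100,000 = 24.36 therm
Cost = 24.36 × $2.31/therm = $56.28 ≈ $56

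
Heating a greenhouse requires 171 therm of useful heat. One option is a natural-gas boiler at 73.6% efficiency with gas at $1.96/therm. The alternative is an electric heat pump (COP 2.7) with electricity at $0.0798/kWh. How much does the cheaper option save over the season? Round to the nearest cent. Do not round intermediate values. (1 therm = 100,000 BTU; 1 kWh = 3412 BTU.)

Heat load = 171 therm × 100,000 = 17,100,000 BTU
Gas: input = 17,100,000 / 0.736 = 23,233,696 BTU = 232.3 therm → 232.3 × $1.96 = $455.38
Heat pump: 17,100,000 BTU / 3412 = 5,012 kWh heat; / 2.7 = 1,856 kWh in → × $0.0798 = $148.12
Difference = |$455.38 − $148.12| = $307.26

$307.26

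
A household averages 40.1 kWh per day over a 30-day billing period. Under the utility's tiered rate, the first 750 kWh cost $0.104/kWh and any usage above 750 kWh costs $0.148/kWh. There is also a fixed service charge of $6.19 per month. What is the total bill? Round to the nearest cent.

$151.23

Usage = 40.1 kWh/day × 30 days = 1203 kWh
First 750 kWh × $0.104 = $78.00
Remaining 453 kWh × $0.148 = $67.04
Energy charge = $145.04; + service $6.19 = $151.23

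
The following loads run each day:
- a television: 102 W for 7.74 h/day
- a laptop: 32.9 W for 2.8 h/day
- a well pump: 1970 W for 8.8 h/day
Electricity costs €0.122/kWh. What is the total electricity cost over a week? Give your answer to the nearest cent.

€15.56

television: 102 W × 7.74 h × 7 d = 5,526 Wh = 5.526 kWh
laptop: 32.9 W × 2.8 h × 7 d = 645 Wh = 0.6448 kWh
well pump: 1970 W × 8.8 h × 7 d = 121,352 Wh = 121.4 kWh
Total energy = 5.526 + 0.6448 + 121.4 = 127.5 kWh
Cost = 127.5 kWh × €0.122 = €15.56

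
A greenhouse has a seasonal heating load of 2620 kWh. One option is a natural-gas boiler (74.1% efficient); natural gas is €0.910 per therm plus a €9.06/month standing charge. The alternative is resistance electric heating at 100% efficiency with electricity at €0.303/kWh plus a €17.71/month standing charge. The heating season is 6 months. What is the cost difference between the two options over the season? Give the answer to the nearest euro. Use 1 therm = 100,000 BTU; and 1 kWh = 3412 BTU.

€736

Heat load = 2620 kWh × 3412 = 8,939,440 BTU
Gas: input = 8,939,440 / 0.741 = 12,064,022 BTU = 120.6 therm → 120.6 × €0.910 = €109.78; + 6 × €9.06 standing = €164.14
Electric: 8,939,440 BTU / 3412 = 2,620 kWh → × €0.303 = €793.86; + 6 × €17.71 standing = €900.12
Difference = |€164.14 − €900.12| = €735.98 ≈ €736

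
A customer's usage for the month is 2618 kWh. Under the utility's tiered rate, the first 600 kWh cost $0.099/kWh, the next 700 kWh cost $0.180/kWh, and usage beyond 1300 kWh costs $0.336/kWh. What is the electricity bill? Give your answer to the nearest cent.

First 600 kWh × $0.099 = $59.40
Next 700 kWh × $0.180 = $126.00
Remaining 1318 kWh × $0.336 = $442.85
Total = $628.25

$628.25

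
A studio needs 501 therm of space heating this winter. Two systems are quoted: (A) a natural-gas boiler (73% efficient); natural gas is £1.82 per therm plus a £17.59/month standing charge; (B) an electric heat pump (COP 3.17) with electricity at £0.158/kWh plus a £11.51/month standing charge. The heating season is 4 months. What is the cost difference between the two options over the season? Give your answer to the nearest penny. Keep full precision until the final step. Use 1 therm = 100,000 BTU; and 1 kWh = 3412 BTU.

Heat load = 501 therm × 100,000 = 50,100,000 BTU
Gas: input = 50,100,000 / 0.73 = 68,630,137 BTU = 686.3 therm → 686.3 × £1.82 = £1,249.07; + 4 × £17.59 standing = £1,319.43
Heat pump: 50,100,000 BTU / 3412 = 14,680 kWh heat; / 3.17 = 4,632 kWh in → × £0.158 = £731.86; + 4 × £11.51 standing = £777.90
Difference = |£1,319.43 − £777.90| = £541.53

£541.53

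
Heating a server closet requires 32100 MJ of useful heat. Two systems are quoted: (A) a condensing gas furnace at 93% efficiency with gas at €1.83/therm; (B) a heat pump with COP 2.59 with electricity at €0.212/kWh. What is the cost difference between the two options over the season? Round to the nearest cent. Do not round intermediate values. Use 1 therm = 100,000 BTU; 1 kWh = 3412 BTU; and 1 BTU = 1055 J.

€131.21

Heat load = 32100 MJ = 32,100,000,000 J / 1055 = 30,426,540 BTU
Gas: input = 30,426,540 / 0.93 = 32,716,710 BTU = 327.2 therm → 327.2 × €1.83 = €598.72
Heat pump: 30,426,540 BTU / 3412 = 8,918 kWh heat; / 2.59 = 3,443 kWh in → × €0.212 = €729.93
Difference = |€598.72 − €729.93| = €131.21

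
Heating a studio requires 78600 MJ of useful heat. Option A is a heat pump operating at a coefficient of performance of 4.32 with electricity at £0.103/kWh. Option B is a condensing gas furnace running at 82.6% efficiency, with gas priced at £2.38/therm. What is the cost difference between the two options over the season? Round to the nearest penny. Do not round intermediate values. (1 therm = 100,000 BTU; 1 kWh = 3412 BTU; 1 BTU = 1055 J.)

Heat load = 78600 MJ = 78,600,000,000 J / 1055 = 74,502,370 BTU
Gas: input = 74,502,370 / 0.826 = 90,196,573 BTU = 902 therm → 902 × £2.38 = £2,146.68
Heat pump: 74,502,370 BTU / 3412 = 21,840 kWh heat; / 4.32 = 5,054 kWh in → × £0.103 = £520.61
Difference = |£2,146.68 − £520.61| = £1,626.07

£1626.07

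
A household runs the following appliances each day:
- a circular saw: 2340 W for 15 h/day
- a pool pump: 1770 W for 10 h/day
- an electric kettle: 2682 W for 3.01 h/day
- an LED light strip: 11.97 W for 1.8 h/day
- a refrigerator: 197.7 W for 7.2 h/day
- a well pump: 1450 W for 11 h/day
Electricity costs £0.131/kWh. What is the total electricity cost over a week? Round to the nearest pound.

£72

circular saw: 2340 W × 15 h × 7 d = 245,700 Wh = 245.7 kWh
pool pump: 1770 W × 10 h × 7 d = 123,900 Wh = 123.9 kWh
electric kettle: 2682 W × 3.01 h × 7 d = 56,510 Wh = 56.51 kWh
LED light strip: 11.97 W × 1.8 h × 7 d = 151 Wh = 0.1508 kWh
refrigerator: 197.7 W × 7.2 h × 7 d = 9,964 Wh = 9.964 kWh
well pump: 1450 W × 11 h × 7 d = 111,650 Wh = 111.7 kWh
Total energy = 245.7 + 123.9 + 56.51 + 0.1508 + 9.964 + 111.7 = 547.9 kWh
Cost = 547.9 kWh × £0.131 = £71.77 ≈ £72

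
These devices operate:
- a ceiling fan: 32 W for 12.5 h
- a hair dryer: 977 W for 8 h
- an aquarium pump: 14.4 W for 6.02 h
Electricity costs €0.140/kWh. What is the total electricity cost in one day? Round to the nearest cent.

€1.16

ceiling fan: 32 W × 12.5 h = 400 Wh = 0.4 kWh
hair dryer: 977 W × 8 h = 7,816 Wh = 7.816 kWh
aquarium pump: 14.4 W × 6.02 h = 87 Wh = 0.08669 kWh
Total energy = 0.4 + 7.816 + 0.08669 = 8.303 kWh
Cost = 8.303 kWh × €0.140 = €1.16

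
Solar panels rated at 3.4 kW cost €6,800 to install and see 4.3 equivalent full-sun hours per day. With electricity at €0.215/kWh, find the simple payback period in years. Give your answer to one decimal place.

Daily generation = 3.4 kW × 4.3 h = 14.62 kWh
Annual generation = 14.62 × 365 = 5336.3 kWh
Annual savings = 5336.3 × €0.215 = €1,147.30
Payback = €6,800 / €1,147.30 = 5.93 years

5.9 years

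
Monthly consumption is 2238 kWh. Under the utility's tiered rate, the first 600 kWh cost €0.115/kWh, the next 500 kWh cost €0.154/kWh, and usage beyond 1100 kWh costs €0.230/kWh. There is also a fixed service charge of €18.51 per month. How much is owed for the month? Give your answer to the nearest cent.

€426.25

First 600 kWh × €0.115 = €69.00
Next 500 kWh × €0.154 = €77.00
Remaining 1138 kWh × €0.230 = €261.74
Energy charge = €407.74; + service €18.51 = €426.25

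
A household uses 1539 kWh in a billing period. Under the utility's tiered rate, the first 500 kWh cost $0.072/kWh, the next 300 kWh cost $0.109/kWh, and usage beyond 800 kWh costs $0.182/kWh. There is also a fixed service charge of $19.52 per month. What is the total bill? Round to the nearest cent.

First 500 kWh × $0.072 = $36.00
Next 300 kWh × $0.109 = $32.70
Remaining 739 kWh × $0.182 = $134.50
Energy charge = $203.20; + service $19.52 = $222.72

$222.72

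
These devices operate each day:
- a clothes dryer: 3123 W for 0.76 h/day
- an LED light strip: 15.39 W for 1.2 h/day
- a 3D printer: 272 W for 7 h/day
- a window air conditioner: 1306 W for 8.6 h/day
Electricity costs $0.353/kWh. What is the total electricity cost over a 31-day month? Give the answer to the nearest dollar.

$170

clothes dryer: 3123 W × 0.76 h × 31 d = 73,578 Wh = 73.58 kWh
LED light strip: 15.39 W × 1.2 h × 31 d = 573 Wh = 0.5725 kWh
3D printer: 272 W × 7 h × 31 d = 59,024 Wh = 59.02 kWh
window air conditioner: 1306 W × 8.6 h × 31 d = 348,180 Wh = 348.2 kWh
Total energy = 73.58 + 0.5725 + 59.02 + 348.2 = 481.4 kWh
Cost = 481.4 kWh × $0.353 = $169.92 ≈ $170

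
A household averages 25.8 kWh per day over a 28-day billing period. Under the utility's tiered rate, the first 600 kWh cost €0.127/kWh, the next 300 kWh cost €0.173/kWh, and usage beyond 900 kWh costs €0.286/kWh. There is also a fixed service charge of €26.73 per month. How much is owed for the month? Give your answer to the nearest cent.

Usage = 25.8 kWh/day × 28 days = 722.4 kWh
First 600 kWh × €0.127 = €76.20
Next 122.4 kWh × €0.173 = €21.18
Remaining tier: 0 kWh (not reached)
Energy charge = €97.38; + service €26.73 = €124.11

€124.11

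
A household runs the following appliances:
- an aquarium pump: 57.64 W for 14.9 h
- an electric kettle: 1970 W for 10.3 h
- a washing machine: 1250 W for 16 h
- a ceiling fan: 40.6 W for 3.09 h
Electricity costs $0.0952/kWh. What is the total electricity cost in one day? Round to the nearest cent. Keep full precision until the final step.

aquarium pump: 57.64 W × 14.9 h = 859 Wh = 0.8588 kWh
electric kettle: 1970 W × 10.3 h = 20,291 Wh = 20.29 kWh
washing machine: 1250 W × 16 h = 20,000 Wh = 20 kWh
ceiling fan: 40.6 W × 3.09 h = 125 Wh = 0.1255 kWh
Total energy = 0.8588 + 20.29 + 20 + 0.1255 = 41.28 kWh
Cost = 41.28 kWh × $0.0952 = $3.93

$3.93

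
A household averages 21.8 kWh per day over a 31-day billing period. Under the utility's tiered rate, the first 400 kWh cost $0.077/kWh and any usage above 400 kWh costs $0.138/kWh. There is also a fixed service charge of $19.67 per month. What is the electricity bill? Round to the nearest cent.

$88.53

Usage = 21.8 kWh/day × 31 days = 675.8 kWh
First 400 kWh × $0.077 = $30.80
Remaining 275.8 kWh × $0.138 = $38.06
Energy charge = $68.86; + service $19.67 = $88.53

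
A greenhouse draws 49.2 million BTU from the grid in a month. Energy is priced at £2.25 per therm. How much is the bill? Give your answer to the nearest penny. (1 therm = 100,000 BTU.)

£1107.00

49.2 million BTU × (10 therm/million BTU) = 492 therm
Cost = 492 therm × £2.25/therm = £1,107.00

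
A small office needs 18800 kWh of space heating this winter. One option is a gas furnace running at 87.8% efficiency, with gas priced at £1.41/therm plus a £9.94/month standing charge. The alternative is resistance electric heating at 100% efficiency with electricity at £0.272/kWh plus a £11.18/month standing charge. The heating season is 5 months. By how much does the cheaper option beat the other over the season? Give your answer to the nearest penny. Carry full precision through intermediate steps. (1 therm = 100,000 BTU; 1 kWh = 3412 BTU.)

Heat load = 18800 kWh × 3412 = 64,145,600 BTU
Gas: input = 64,145,600 / 0.878 = 73,058,770 BTU = 730.6 therm → 730.6 × £1.41 = £1,030.13; + 5 × £9.94 standing = £1,079.83
Electric: 64,145,600 BTU / 3412 = 18,800 kWh → × £0.272 = £5,113.60; + 5 × £11.18 standing = £5,169.50
Difference = |£1,079.83 − £5,169.50| = £4,089.67

£4089.67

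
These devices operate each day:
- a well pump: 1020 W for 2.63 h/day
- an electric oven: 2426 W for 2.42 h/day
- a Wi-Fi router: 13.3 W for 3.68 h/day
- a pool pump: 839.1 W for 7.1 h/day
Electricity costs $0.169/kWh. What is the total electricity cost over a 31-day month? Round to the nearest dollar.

well pump: 1020 W × 2.63 h × 31 d = 83,161 Wh = 83.16 kWh
electric oven: 2426 W × 2.42 h × 31 d = 181,999 Wh = 182 kWh
Wi-Fi router: 13.3 W × 3.68 h × 31 d = 1,517 Wh = 1.517 kWh
pool pump: 839.1 W × 7.1 h × 31 d = 184,686 Wh = 184.7 kWh
Total energy = 83.16 + 182 + 1.517 + 184.7 = 451.4 kWh
Cost = 451.4 kWh × $0.169 = $76.28 ≈ $76

$76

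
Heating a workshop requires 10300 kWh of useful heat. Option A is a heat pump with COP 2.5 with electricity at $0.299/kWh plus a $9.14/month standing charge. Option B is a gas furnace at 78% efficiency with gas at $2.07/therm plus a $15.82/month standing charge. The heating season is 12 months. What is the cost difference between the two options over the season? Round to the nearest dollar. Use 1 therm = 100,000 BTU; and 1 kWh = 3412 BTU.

$219

Heat load = 10300 kWh × 3412 = 35,143,600 BTU
Gas: input = 35,143,600 / 0.78 = 45,055,897 BTU = 450.6 therm → 450.6 × $2.07 = $932.66; + 12 × $15.82 standing = $1,122.50
Heat pump: 35,143,600 BTU / 3412 = 10,300 kWh heat; / 2.5 = 4,120 kWh in → × $0.299 = $1,231.88; + 12 × $9.14 standing = $1,341.56
Difference = |$1,122.50 − $1,341.56| = $219.06 ≈ $219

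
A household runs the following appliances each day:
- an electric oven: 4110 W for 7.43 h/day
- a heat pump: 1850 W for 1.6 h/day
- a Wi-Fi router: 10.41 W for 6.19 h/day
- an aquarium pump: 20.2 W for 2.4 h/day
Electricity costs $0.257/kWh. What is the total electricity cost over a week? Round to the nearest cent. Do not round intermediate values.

electric oven: 4110 W × 7.43 h × 7 d = 213,761 Wh = 213.8 kWh
heat pump: 1850 W × 1.6 h × 7 d = 20,720 Wh = 20.72 kWh
Wi-Fi router: 10.41 W × 6.19 h × 7 d = 451 Wh = 0.4511 kWh
aquarium pump: 20.2 W × 2.4 h × 7 d = 339 Wh = 0.3394 kWh
Total energy = 213.8 + 20.72 + 0.4511 + 0.3394 = 235.3 kWh
Cost = 235.3 kWh × $0.257 = $60.46

$60.46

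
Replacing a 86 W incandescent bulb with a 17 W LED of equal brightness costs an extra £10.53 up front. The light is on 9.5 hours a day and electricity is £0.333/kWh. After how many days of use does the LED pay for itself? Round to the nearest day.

Power saved = 86 − 17 = 69 W
Daily energy saved = 69 W × 9.5 h = 655.5 Wh = 0.6555 kWh
Daily savings = 0.6555 × £0.333 = £0.2183
Payback = £10.53 / £0.2183 per day = 48.24 days

48 days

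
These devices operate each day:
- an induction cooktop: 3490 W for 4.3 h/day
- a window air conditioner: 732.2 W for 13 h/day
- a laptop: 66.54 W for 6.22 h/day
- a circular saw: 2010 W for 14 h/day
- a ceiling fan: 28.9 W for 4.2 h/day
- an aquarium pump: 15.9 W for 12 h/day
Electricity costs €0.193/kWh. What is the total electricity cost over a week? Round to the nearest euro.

induction cooktop: 3490 W × 4.3 h × 7 d = 105,049 Wh = 105 kWh
window air conditioner: 732.2 W × 13 h × 7 d = 66,630 Wh = 66.63 kWh
laptop: 66.54 W × 6.22 h × 7 d = 2,897 Wh = 2.897 kWh
circular saw: 2010 W × 14 h × 7 d = 196,980 Wh = 197 kWh
ceiling fan: 28.9 W × 4.2 h × 7 d = 850 Wh = 0.8497 kWh
aquarium pump: 15.9 W × 12 h × 7 d = 1,336 Wh = 1.336 kWh
Total energy = 105 + 66.63 + 2.897 + 197 + 0.8497 + 1.336 = 373.7 kWh
Cost = 373.7 kWh × €0.193 = €72.13 ≈ €72

€72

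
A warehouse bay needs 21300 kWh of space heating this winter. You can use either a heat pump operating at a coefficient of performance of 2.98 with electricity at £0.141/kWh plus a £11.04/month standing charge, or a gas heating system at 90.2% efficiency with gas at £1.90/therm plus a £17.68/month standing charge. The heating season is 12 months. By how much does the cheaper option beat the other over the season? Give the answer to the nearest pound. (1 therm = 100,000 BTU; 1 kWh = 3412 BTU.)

£603

Heat load = 21300 kWh × 3412 = 72,675,600 BTU
Gas: input = 72,675,600 / 0.902 = 80,571,619 BTU = 805.7 therm → 805.7 × £1.90 = £1,530.86; + 12 × £17.68 standing = £1,743.02
Heat pump: 72,675,600 BTU / 3412 = 21,300 kWh heat; / 2.98 = 7,148 kWh in → × £0.141 = £1,007.82; + 12 × £11.04 standing = £1,140.30
Difference = |£1,743.02 − £1,140.30| = £602.72 ≈ £603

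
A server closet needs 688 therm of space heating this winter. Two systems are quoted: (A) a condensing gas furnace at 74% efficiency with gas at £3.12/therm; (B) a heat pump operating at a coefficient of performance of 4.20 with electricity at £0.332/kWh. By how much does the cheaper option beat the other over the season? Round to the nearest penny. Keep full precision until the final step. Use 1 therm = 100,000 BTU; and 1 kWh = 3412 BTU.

£1306.83

Heat load = 688 therm × 100,000 = 68,800,000 BTU
Gas: input = 68,800,000 / 0.74 = 92,972,973 BTU = 929.7 therm → 929.7 × £3.12 = £2,900.76
Heat pump: 68,800,000 BTU / 3412 = 20,160 kWh heat; / 4.20 = 4,801 kWh in → × £0.332 = £1,593.93
Difference = |£2,900.76 − £1,593.93| = £1,306.83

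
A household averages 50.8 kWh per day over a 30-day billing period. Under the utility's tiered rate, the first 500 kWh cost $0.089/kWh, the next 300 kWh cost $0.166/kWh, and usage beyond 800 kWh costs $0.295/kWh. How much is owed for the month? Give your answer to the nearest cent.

Usage = 50.8 kWh/day × 30 days = 1524 kWh
First 500 kWh × $0.089 = $44.50
Next 300 kWh × $0.166 = $49.80
Remaining 724 kWh × $0.295 = $213.58
Total = $307.88

$307.88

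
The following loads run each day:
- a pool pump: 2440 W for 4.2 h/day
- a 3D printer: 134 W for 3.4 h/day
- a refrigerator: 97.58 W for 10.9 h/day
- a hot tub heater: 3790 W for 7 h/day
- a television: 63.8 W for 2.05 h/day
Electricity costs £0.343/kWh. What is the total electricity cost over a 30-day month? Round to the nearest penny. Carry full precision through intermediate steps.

pool pump: 2440 W × 4.2 h × 30 d = 307,440 Wh = 307.4 kWh
3D printer: 134 W × 3.4 h × 30 d = 13,668 Wh = 13.67 kWh
refrigerator: 97.58 W × 10.9 h × 30 d = 31,909 Wh = 31.91 kWh
hot tub heater: 3790 W × 7 h × 30 d = 795,900 Wh = 795.9 kWh
television: 63.8 W × 2.05 h × 30 d = 3,924 Wh = 3.924 kWh
Total energy = 307.4 + 13.67 + 31.91 + 795.9 + 3.924 = 1,153 kWh
Cost = 1,153 kWh × £0.343 = £395.42

£395.42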